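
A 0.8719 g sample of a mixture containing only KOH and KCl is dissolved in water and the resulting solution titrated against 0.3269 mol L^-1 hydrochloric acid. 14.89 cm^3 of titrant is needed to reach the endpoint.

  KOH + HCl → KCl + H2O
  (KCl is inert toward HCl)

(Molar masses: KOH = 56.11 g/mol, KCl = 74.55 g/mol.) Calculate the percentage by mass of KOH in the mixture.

n(HCl) = 0.01489 × 0.3269 = 4.868 × 10^-3 mol
Let x = n(KOH), y = n(KCl).
Titrant: 1x = 4.868 × 10^-3;  mass: 56.11x + 74.55y = 0.8719
Solving, x = 4.868 × 10^-3 mol, y = 8.032 × 10^-3 mol
mass of KOH = 4.868 × 10^-3 × 56.11 = 0.2731 g
% KOH = 0.2731 / 0.8719 × 100 = 31.32 %

31.32 %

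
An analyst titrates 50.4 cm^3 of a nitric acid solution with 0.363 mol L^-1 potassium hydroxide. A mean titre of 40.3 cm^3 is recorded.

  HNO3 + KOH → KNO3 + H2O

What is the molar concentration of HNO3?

n(KOH) = 0.0403 L × 0.363 mol/L = 0.0146 mol
n(HNO3) = 0.0146 mol (1:1 mole ratio)
[HNO3] = 0.0146 mol / 0.0504 L = 0.290 mol/L

0.290 mol/L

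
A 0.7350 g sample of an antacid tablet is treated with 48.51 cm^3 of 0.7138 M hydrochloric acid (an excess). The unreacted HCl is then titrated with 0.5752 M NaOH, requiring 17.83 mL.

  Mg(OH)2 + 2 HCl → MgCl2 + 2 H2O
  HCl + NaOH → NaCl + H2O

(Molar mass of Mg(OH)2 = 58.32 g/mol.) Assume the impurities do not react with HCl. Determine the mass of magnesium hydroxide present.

n(HCl) added = 0.04851 × 0.7138 = 0.03463 mol
n(NaOH) used in back-titration = 0.01783 × 0.5752 = 0.01026 mol
n(HCl) left over = 0.01026 mol (1:1 ratio)
n(HCl) consumed by analyte = 0.03463 − 0.01026 = 0.02437 mol
From the 1:2 ratio, n(Mg(OH)2) = 1/2 × 0.02437 = 0.01219 mol
mass of Mg(OH)2 = 0.01219 × 58.32 = 0.7106 g

0.7106 g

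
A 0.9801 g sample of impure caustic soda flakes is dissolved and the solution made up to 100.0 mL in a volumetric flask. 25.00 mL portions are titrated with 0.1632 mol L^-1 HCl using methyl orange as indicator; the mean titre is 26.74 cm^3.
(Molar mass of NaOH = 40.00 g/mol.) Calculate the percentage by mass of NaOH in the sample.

NaOH + HCl → NaCl + H2O
n(HCl) per titration = 0.02674 × 0.1632 = 4.364 × 10^-3 mol
n(NaOH) in each aliquot = 4.364 × 10^-3 mol (1:1 ratio)
n(NaOH) in the whole flask = 4.364 × 10^-3 × 100.0/25.00 = 0.01746 mol
mass of NaOH = 0.01746 × 40.00 = 0.6982 g
% NaOH = 0.6982 / 0.9801 × 100 = 71.24 %

71.24 %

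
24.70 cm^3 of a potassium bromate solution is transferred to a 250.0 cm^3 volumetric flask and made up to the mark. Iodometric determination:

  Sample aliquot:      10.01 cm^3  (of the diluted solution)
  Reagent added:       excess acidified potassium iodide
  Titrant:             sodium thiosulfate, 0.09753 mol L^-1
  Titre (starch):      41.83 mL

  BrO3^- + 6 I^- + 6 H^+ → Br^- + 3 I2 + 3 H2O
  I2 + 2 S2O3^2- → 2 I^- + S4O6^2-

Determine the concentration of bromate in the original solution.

0.6875 mol/L

n(S2O3^2-) = 0.04183 × 0.09753 = 4.080 × 10^-3 mol
n(I2) = n(S2O3^2-)/2 = 2.040 × 10^-3 mol
From the 1:3 ratio, n(BrO3^-) in the aliquot = 1/3 × 2.040 × 10^-3 = 6.799 × 10^-4 mol
[BrO3^-]_dilute = 6.799 × 10^-4 / 0.01001 = 0.06793 mol/L
[BrO3^-]_original = 0.06793 × 250.0/24.70 = 0.6875 mol/L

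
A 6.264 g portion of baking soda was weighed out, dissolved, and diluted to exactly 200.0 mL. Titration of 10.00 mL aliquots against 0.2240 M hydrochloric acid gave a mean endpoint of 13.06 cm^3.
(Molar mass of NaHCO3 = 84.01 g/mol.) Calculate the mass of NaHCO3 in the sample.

NaHCO3 + HCl → NaCl + H2O + CO2
n(HCl) per titration = 0.01306 × 0.2240 = 2.925 × 10^-3 mol
n(NaHCO3) in each aliquot = 2.925 × 10^-3 mol (1:1 ratio)
n(NaHCO3) in the whole flask = 2.925 × 10^-3 × 200.0/10.00 = 0.05851 mol
mass of NaHCO3 = 0.05851 × 84.01 = 4.915 g

4.915 g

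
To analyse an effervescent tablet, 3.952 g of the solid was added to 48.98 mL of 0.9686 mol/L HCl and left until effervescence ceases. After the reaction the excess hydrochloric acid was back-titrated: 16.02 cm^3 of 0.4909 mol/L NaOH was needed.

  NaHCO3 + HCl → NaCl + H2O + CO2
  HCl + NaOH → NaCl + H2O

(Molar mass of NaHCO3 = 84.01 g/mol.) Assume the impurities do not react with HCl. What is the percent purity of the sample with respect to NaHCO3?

84.13 %

n(HCl) added = 0.04898 × 0.9686 = 0.04744 mol
n(NaOH) used in back-titration = 0.01602 × 0.4909 = 7.864 × 10^-3 mol
n(HCl) left over = 7.864 × 10^-3 mol (1:1 ratio)
n(HCl) consumed by analyte = 0.04744 − 7.864 × 10^-3 = 0.03958 mol
n(NaHCO3) = 0.03958 mol (1:1 ratio)
mass of NaHCO3 = 0.03958 × 84.01 = 3.325 g
% NaHCO3 = 3.325 / 3.952 × 100 = 84.13 %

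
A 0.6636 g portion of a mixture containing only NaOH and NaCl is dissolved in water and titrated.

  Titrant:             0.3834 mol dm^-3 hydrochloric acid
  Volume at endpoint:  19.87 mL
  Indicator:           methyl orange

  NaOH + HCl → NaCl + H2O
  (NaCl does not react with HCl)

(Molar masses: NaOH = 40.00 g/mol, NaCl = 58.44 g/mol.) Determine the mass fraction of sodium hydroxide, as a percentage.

n(HCl) = 0.01987 × 0.3834 = 7.618 × 10^-3 mol
Let x = n(NaOH), y = n(NaCl).
Titrant: 1x = 7.618 × 10^-3;  mass: 40.00x + 58.44y = 0.6636
Solving, x = 7.618 × 10^-3 mol, y = 6.141 × 10^-3 mol
mass of NaOH = 7.618 × 10^-3 × 40.00 = 0.3047 g
% NaOH = 0.3047 / 0.6636 × 100 = 45.92 %

45.92 %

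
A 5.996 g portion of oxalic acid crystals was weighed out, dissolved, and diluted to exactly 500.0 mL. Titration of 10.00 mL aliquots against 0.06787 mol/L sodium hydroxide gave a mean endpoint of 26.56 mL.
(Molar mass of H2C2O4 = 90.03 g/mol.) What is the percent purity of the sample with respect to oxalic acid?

67.67 %

H2C2O4 + 2 NaOH → Na2C2O4 + 2 H2O
n(NaOH) per titration = 0.02656 × 0.06787 = 1.803 × 10^-3 mol
From the 1:2 ratio, n(H2C2O4) in each aliquot = 1/2 × 1.803 × 10^-3 = 9.013 × 10^-4 mol
n(H2C2O4) in the whole flask = 9.013 × 10^-4 × 500.0/10.00 = 0.04507 mol
mass of H2C2O4 = 0.04507 × 90.03 = 4.057 g
% H2C2O4 = 4.057 / 5.996 × 100 = 67.67 %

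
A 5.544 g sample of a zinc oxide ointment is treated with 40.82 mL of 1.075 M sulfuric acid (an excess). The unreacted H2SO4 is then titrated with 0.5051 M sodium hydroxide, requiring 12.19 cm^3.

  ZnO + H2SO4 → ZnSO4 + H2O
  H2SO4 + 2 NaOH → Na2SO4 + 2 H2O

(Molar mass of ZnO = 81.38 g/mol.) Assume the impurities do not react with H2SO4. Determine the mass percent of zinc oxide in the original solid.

n(H2SO4) added = 0.04082 × 1.075 = 0.04388 mol
n(NaOH) used in back-titration = 0.01219 × 0.5051 = 6.157 × 10^-3 mol
From the 1:2 ratio, n(H2SO4) left over = 1/2 × 6.157 × 10^-3 = 3.079 × 10^-3 mol
n(H2SO4) consumed by analyte = 0.04388 − 3.079 × 10^-3 = 0.04080 mol
n(ZnO) = 0.04080 mol (1:1 ratio)
mass of ZnO = 0.04080 × 81.38 = 3.321 g
% ZnO = 3.321 / 5.544 × 100 = 59.89 %

59.89 %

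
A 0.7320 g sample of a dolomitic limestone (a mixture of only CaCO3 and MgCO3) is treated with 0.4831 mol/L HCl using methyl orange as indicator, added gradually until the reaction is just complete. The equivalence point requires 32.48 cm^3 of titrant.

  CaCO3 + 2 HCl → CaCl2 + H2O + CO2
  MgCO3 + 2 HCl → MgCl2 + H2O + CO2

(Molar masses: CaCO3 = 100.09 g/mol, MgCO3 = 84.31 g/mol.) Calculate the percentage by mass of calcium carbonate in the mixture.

61.13 %

n(HCl) = 0.03248 × 0.4831 = 0.01569 mol
Let x = n(CaCO3), y = n(MgCO3).
Titrant: 2x + 2y = 0.01569;  mass: 100.09x + 84.31y = 0.7320
Solving, x = 4.470 × 10^-3 mol, y = 3.375 × 10^-3 mol
mass of CaCO3 = 4.470 × 10^-3 × 100.09 = 0.4474 g
% CaCO3 = 0.4474 / 0.7320 × 100 = 61.13 %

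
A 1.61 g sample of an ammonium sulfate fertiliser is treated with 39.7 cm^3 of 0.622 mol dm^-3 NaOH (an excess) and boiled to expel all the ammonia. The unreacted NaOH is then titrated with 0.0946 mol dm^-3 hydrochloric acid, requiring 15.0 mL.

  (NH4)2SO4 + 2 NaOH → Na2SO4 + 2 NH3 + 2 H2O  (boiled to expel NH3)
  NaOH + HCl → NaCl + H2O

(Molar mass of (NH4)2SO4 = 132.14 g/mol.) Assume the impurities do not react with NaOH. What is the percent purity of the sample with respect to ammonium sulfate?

n(NaOH) added = 0.0397 × 0.622 = 0.0247 mol
n(HCl) used in back-titration = 0.0150 × 0.0946 = 1.42 × 10^-3 mol
n(NaOH) left over = 1.42 × 10^-3 mol (1:1 ratio)
n(NaOH) consumed by analyte = 0.0247 − 1.42 × 10^-3 = 0.0233 mol
From the 1:2 ratio, n((NH4)2SO4) = 1/2 × 0.0233 = 0.0116 mol
mass of (NH4)2SO4 = 0.0116 × 132.14 = 1.54 g
% (NH4)2SO4 = 1.54 / 1.61 × 100 = 95.5 %

95.5 %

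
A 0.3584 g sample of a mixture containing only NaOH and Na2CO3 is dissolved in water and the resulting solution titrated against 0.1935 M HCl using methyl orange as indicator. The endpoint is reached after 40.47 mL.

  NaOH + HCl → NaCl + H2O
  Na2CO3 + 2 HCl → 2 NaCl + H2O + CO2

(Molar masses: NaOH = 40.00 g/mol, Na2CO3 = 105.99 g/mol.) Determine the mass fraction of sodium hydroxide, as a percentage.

48.61 %

n(HCl) = 0.04047 × 0.1935 = 7.831 × 10^-3 mol
Let x = n(NaOH), y = n(Na2CO3).
Titrant: 1x + 2y = 7.831 × 10^-3;  mass: 40.00x + 105.99y = 0.3584
Solving, x = 4.356 × 10^-3 mol, y = 1.738 × 10^-3 mol
mass of NaOH = 4.356 × 10^-3 × 40.00 = 0.1742 g
% NaOH = 0.1742 / 0.3584 × 100 = 48.61 %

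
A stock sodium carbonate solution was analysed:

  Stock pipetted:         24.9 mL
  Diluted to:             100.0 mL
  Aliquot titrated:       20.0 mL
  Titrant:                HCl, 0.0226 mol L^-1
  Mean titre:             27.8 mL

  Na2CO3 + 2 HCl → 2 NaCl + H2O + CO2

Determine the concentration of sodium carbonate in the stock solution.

0.0631 mol/L

n(HCl) = 0.0278 × 0.0226 = 6.28 × 10^-4 mol
From the 1:2 ratio, n(Na2CO3) in the aliquot = 1/2 × 6.28 × 10^-4 = 3.14 × 10^-4 mol
[Na2CO3]_dilute = 3.14 × 10^-4 / 0.0200 = 0.0157 mol/L
Dilution factor = 100.0 / 24.9 = 4.016
[Na2CO3]_stock = 0.0157 × 4.016 = 0.0631 mol/L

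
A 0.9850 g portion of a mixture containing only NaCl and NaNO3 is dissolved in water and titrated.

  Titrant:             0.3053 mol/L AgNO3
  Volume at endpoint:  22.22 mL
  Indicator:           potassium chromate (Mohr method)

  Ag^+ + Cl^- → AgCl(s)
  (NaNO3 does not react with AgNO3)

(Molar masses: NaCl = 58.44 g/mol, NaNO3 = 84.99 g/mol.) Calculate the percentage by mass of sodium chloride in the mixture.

40.25 %

n(AgNO3) = 0.02222 × 0.3053 = 6.784 × 10^-3 mol
Let x = n(NaCl), y = n(NaNO3).
Titrant: 1x = 6.784 × 10^-3;  mass: 58.44x + 84.99y = 0.9850
Solving, x = 6.784 × 10^-3 mol, y = 6.925 × 10^-3 mol
mass of NaCl = 6.784 × 10^-3 × 58.44 = 0.3964 g
% NaCl = 0.3964 / 0.9850 × 100 = 40.25 %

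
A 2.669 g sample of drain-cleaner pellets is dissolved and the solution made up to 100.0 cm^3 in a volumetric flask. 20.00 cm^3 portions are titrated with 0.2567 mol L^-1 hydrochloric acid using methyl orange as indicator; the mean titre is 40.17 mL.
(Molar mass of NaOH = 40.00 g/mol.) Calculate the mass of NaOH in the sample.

2.062 g

NaOH + HCl → NaCl + H2O
n(HCl) per titration = 0.04017 × 0.2567 = 0.01031 mol
n(NaOH) in each aliquot = 0.01031 mol (1:1 ratio)
n(NaOH) in the whole flask = 0.01031 × 100.0/20.00 = 0.05156 mol
mass of NaOH = 0.05156 × 40.00 = 2.062 g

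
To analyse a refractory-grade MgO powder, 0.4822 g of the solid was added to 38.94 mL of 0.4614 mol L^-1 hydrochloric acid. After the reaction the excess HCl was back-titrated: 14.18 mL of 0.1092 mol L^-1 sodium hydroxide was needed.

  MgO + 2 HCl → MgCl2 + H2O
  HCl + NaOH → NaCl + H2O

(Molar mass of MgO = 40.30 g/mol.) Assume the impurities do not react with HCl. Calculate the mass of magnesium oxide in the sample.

n(HCl) added = 0.03894 × 0.4614 = 0.01797 mol
n(NaOH) used in back-titration = 0.01418 × 0.1092 = 1.548 × 10^-3 mol
n(HCl) left over = 1.548 × 10^-3 mol (1:1 ratio)
n(HCl) consumed by analyte = 0.01797 − 1.548 × 10^-3 = 0.01642 mol
From the 1:2 ratio, n(MgO) = 1/2 × 0.01642 = 8.209 × 10^-3 mol
mass of MgO = 8.209 × 10^-3 × 40.30 = 0.3308 g

0.3308 g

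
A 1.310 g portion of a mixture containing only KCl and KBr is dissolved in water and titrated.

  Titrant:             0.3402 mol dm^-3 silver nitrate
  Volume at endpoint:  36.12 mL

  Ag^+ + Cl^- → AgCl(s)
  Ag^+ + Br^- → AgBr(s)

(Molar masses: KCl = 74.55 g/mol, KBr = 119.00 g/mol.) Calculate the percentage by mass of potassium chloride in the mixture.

19.50 %

n(AgNO3) = 0.03612 × 0.3402 = 0.01229 mol
Let x = n(KCl), y = n(KBr).
Titrant: 1x + 1y = 0.01229;  mass: 74.55x + 119.00y = 1.310
Solving, x = 3.426 × 10^-3 mol, y = 8.862 × 10^-3 mol
mass of KCl = 3.426 × 10^-3 × 74.55 = 0.2554 g
% KCl = 0.2554 / 1.310 × 100 = 19.50 %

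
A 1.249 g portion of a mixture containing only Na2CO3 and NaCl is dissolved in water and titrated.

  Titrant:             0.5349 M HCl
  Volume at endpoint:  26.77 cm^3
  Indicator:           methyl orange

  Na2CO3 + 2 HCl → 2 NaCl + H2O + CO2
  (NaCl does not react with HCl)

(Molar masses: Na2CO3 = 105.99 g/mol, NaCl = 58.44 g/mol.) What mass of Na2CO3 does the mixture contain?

0.7588 g

n(HCl) = 0.02677 × 0.5349 = 0.01432 mol
Let x = n(Na2CO3), y = n(NaCl).
Titrant: 2x = 0.01432;  mass: 105.99x + 58.44y = 1.249
Solving, x = 7.160 × 10^-3 mol, y = 8.387 × 10^-3 mol
mass of Na2CO3 = 7.160 × 10^-3 × 105.99 = 0.7588 g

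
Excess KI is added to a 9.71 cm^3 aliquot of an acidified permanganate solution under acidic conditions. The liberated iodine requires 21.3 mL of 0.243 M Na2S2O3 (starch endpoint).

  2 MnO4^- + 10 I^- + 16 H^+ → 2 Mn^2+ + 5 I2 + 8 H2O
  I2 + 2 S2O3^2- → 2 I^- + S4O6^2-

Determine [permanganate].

0.107 M

n(S2O3^2-) = 0.0213 × 0.243 = 5.18 × 10^-3 mol
n(I2) = n(S2O3^2-)/2 = 2.59 × 10^-3 mol
From the 2:5 ratio, n(MnO4^-) in the aliquot = 2/5 × 2.59 × 10^-3 = 1.04 × 10^-3 mol
[MnO4^-] = 1.04 × 10^-3 / 0.00971 = 0.107 mol/L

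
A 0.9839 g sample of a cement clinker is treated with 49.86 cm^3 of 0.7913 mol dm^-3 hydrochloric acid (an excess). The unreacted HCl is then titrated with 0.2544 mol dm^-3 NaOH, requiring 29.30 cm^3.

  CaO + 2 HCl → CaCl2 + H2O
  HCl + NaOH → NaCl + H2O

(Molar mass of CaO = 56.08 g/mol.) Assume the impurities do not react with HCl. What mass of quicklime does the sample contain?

n(HCl) added = 0.04986 × 0.7913 = 0.03945 mol
n(NaOH) used in back-titration = 0.02930 × 0.2544 = 7.454 × 10^-3 mol
n(HCl) left over = 7.454 × 10^-3 mol (1:1 ratio)
n(HCl) consumed by analyte = 0.03945 − 7.454 × 10^-3 = 0.03200 mol
From the 1:2 ratio, n(CaO) = 1/2 × 0.03200 = 0.01600 mol
mass of CaO = 0.01600 × 56.08 = 0.8973 g

0.8973 g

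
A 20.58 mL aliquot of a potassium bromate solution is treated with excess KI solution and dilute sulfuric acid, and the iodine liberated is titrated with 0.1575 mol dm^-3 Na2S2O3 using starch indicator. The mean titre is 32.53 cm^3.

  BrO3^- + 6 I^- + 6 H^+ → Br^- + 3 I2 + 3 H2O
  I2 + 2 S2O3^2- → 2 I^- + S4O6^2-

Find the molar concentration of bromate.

n(S2O3^2-) = 0.03253 × 0.1575 = 5.123 × 10^-3 mol
n(I2) = n(S2O3^2-)/2 = 2.562 × 10^-3 mol
From the 1:3 ratio, n(BrO3^-) in the aliquot = 1/3 × 2.562 × 10^-3 = 8.539 × 10^-4 mol
[BrO3^-] = 8.539 × 10^-4 / 0.02058 = 0.04149 mol/L

0.04149 mol/L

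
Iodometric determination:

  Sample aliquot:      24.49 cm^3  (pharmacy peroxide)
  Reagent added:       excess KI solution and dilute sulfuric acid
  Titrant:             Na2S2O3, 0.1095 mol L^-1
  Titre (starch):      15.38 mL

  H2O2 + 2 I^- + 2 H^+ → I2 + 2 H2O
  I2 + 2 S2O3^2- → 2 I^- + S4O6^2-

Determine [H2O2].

n(S2O3^2-) = 0.01538 × 0.1095 = 1.684 × 10^-3 mol
n(I2) = n(S2O3^2-)/2 = 8.421 × 10^-4 mol
n(H2O2) in the aliquot = 8.421 × 10^-4 mol (1:1 ratio)
[H2O2] = 8.421 × 10^-4 / 0.02449 = 0.03438 mol/L

0.03438 mol/L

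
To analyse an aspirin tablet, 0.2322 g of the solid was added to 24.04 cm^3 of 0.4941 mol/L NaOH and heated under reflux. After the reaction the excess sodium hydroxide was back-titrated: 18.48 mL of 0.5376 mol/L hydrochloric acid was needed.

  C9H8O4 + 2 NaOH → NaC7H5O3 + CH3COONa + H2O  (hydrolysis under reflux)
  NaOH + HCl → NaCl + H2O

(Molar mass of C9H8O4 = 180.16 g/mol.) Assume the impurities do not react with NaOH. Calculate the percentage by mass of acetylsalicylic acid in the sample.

n(NaOH) added = 0.02404 × 0.4941 = 0.01188 mol
n(HCl) used in back-titration = 0.01848 × 0.5376 = 9.935 × 10^-3 mol
n(NaOH) left over = 9.935 × 10^-3 mol (1:1 ratio)
n(NaOH) consumed by analyte = 0.01188 − 9.935 × 10^-3 = 1.943 × 10^-3 mol
From the 1:2 ratio, n(C9H8O4) = 1/2 × 1.943 × 10^-3 = 9.717 × 10^-4 mol
mass of C9H8O4 = 9.717 × 10^-4 × 180.16 = 0.1751 g
% C9H8O4 = 0.1751 / 0.2322 × 100 = 75.39 %

75.39 %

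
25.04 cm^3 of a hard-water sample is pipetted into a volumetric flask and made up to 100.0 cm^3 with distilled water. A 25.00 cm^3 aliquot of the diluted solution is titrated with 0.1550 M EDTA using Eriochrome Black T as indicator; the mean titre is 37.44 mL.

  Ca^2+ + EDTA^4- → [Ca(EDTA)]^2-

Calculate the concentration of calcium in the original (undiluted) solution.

n(EDTA) = 0.03744 × 0.1550 = 5.803 × 10^-3 mol
n(Ca2+) in the aliquot = 5.803 × 10^-3 mol (1:1 ratio)
[Ca2+]_dilute = 5.803 × 10^-3 / 0.02500 = 0.2321 mol/L
Dilution factor = 100.0 / 25.04 = 3.994
[Ca2+]_stock = 0.2321 × 3.994 = 0.9270 mol/L

0.9270 M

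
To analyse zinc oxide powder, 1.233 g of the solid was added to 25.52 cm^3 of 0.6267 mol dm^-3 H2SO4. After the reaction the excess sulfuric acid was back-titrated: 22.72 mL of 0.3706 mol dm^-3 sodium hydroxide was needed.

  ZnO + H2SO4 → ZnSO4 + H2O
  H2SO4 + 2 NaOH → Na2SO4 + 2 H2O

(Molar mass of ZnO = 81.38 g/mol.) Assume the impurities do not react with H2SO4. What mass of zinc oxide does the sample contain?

n(H2SO4) added = 0.02552 × 0.6267 = 0.01599 mol
n(NaOH) used in back-titration = 0.02272 × 0.3706 = 8.420 × 10^-3 mol
From the 1:2 ratio, n(H2SO4) left over = 1/2 × 8.420 × 10^-3 = 4.210 × 10^-3 mol
n(H2SO4) consumed by analyte = 0.01599 − 4.210 × 10^-3 = 0.01178 mol
n(ZnO) = 0.01178 mol (1:1 ratio)
mass of ZnO = 0.01178 × 81.38 = 0.9589 g

0.9589 g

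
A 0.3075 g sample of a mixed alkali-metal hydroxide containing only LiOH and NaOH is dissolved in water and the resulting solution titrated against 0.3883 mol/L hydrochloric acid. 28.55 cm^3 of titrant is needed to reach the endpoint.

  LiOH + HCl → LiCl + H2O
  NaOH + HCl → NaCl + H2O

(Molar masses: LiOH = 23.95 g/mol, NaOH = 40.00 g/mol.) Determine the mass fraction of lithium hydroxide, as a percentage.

n(HCl) = 0.02855 × 0.3883 = 0.01109 mol
Let x = n(LiOH), y = n(NaOH).
Titrant: 1x + 1y = 0.01109;  mass: 23.95x + 40.00y = 0.3075
Solving, x = 8.470 × 10^-3 mol, y = 2.616 × 10^-3 mol
mass of LiOH = 8.470 × 10^-3 × 23.95 = 0.2028 g
% LiOH = 0.2028 / 0.3075 × 100 = 65.97 %

65.97 %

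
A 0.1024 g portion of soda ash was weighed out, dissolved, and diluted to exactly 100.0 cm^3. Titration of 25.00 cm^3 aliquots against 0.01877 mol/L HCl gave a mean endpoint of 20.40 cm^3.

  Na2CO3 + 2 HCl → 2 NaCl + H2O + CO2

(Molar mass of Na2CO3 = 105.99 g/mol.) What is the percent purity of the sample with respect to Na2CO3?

n(HCl) per titration = 0.02040 × 0.01877 = 3.829 × 10^-4 mol
From the 1:2 ratio, n(Na2CO3) in each aliquot = 1/2 × 3.829 × 10^-4 = 1.915 × 10^-4 mol
n(Na2CO3) in the whole flask = 1.915 × 10^-4 × 100.0/25.00 = 7.658 × 10^-4 mol
mass of Na2CO3 = 7.658 × 10^-4 × 105.99 = 0.08117 g
% Na2CO3 = 0.08117 / 0.1024 × 100 = 79.27 %

79.27 %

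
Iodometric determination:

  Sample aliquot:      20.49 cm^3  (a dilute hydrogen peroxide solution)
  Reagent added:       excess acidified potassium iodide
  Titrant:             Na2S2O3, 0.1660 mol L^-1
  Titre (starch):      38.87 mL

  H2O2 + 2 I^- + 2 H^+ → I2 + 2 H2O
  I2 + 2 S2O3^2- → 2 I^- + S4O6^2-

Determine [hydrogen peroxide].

0.1575 mol/L

n(S2O3^2-) = 0.03887 × 0.1660 = 6.452 × 10^-3 mol
n(I2) = n(S2O3^2-)/2 = 3.226 × 10^-3 mol
n(H2O2) in the aliquot = 3.226 × 10^-3 mol (1:1 ratio)
[H2O2] = 3.226 × 10^-3 / 0.02049 = 0.1575 mol/L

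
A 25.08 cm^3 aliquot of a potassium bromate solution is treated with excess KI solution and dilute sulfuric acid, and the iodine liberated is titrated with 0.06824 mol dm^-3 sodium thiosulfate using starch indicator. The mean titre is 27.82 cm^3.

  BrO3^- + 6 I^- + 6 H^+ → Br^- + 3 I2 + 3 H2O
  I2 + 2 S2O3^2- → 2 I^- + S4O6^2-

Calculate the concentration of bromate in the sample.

n(S2O3^2-) = 0.02782 × 0.06824 = 1.898 × 10^-3 mol
n(I2) = n(S2O3^2-)/2 = 9.492 × 10^-4 mol
From the 1:3 ratio, n(BrO3^-) in the aliquot = 1/3 × 9.492 × 10^-4 = 3.164 × 10^-4 mol
[BrO3^-] = 3.164 × 10^-4 / 0.02508 = 0.01262 mol/L

0.01262 mol/L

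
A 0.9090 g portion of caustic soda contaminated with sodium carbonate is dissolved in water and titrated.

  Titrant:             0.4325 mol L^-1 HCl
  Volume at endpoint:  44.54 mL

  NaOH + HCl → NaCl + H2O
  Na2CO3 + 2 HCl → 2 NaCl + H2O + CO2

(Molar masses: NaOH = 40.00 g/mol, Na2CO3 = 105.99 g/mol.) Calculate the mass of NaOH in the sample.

0.3444 g

n(HCl) = 0.04454 × 0.4325 = 0.01926 mol
Let x = n(NaOH), y = n(Na2CO3).
Titrant: 1x + 2y = 0.01926;  mass: 40.00x + 105.99y = 0.9090
Solving, x = 8.609 × 10^-3 mol, y = 5.327 × 10^-3 mol
mass of NaOH = 8.609 × 10^-3 × 40.00 = 0.3444 g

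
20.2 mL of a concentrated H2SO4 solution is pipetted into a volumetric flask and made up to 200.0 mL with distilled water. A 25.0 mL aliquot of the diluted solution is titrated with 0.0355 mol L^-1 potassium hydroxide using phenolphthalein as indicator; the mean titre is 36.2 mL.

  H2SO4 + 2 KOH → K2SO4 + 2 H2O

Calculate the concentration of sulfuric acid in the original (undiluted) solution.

0.254 mol/L

n(KOH) = 0.0362 × 0.0355 = 1.29 × 10^-3 mol
From the 1:2 ratio, n(H2SO4) in the aliquot = 1/2 × 1.29 × 10^-3 = 6.43 × 10^-4 mol
[H2SO4]_dilute = 6.43 × 10^-4 / 0.0250 = 0.0257 mol/L
Dilution factor = 200.0 / 20.2 = 9.901
[H2SO4]_stock = 0.0257 × 9.901 = 0.254 mol/L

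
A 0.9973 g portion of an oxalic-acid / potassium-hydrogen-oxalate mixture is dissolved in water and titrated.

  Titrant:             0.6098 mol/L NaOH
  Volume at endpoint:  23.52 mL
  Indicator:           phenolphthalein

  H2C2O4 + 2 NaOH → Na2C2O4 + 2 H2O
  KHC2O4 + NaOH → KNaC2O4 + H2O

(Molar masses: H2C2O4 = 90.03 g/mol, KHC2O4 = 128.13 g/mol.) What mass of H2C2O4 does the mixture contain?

n(NaOH) = 0.02352 × 0.6098 = 0.01434 mol
Let x = n(H2C2O4), y = n(KHC2O4).
Titrant: 2x + 1y = 0.01434;  mass: 90.03x + 128.13y = 0.9973
Solving, x = 5.056 × 10^-3 mol, y = 4.231 × 10^-3 mol
mass of H2C2O4 = 5.056 × 10^-3 × 90.03 = 0.4552 g

0.4552 g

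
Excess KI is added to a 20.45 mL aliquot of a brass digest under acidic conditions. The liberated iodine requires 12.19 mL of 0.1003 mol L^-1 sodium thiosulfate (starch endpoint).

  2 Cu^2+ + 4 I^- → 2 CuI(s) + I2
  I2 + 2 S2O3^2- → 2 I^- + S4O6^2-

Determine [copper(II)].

n(S2O3^2-) = 0.01219 × 0.1003 = 1.223 × 10^-3 mol
n(I2) = n(S2O3^2-)/2 = 6.113 × 10^-4 mol
From the 2:1 ratio, n(Cu2+) in the aliquot = 2/1 × 6.113 × 10^-4 = 1.223 × 10^-3 mol
[Cu2+] = 1.223 × 10^-3 / 0.02045 = 0.05979 mol/L

0.05979 mol/L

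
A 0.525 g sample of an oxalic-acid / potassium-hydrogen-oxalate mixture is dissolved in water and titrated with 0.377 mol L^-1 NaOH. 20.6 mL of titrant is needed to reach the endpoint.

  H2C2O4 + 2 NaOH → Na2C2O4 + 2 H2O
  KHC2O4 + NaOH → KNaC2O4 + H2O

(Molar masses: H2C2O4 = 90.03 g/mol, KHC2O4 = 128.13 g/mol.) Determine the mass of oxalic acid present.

0.255 g

n(NaOH) = 0.0206 × 0.377 = 7.77 × 10^-3 mol
Let x = n(H2C2O4), y = n(KHC2O4).
Titrant: 2x + 1y = 7.77 × 10^-3;  mass: 90.03x + 128.13y = 0.525
Solving, x = 2.83 × 10^-3 mol, y = 2.11 × 10^-3 mol
mass of H2C2O4 = 2.83 × 10^-3 × 90.03 = 0.255 g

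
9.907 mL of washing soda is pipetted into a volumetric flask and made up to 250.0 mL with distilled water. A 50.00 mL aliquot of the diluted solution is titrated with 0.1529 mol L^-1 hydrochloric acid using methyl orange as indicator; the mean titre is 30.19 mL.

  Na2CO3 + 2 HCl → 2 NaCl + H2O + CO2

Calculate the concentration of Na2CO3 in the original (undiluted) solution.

1.165 mol/L

n(HCl) = 0.03019 × 0.1529 = 4.616 × 10^-3 mol
From the 1:2 ratio, n(Na2CO3) in the aliquot = 1/2 × 4.616 × 10^-3 = 2.308 × 10^-3 mol
[Na2CO3]_dilute = 2.308 × 10^-3 / 0.05000 = 0.04616 mol/L
Dilution factor = 250.0 / 9.907 = 25.23
[Na2CO3]_stock = 0.04616 × 25.23 = 1.165 mol/L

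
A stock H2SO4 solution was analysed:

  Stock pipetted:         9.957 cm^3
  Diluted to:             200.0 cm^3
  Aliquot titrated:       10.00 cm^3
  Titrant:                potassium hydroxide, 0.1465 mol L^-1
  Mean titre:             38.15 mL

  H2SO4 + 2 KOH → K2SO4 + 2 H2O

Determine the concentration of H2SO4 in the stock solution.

n(KOH) = 0.03815 × 0.1465 = 5.589 × 10^-3 mol
From the 1:2 ratio, n(H2SO4) in the aliquot = 1/2 × 5.589 × 10^-3 = 2.794 × 10^-3 mol
[H2SO4]_dilute = 2.794 × 10^-3 / 0.01000 = 0.2794 mol/L
Dilution factor = 200.0 / 9.957 = 20.09
[H2SO4]_stock = 0.2794 × 20.09 = 5.613 mol/L

5.613 mol/L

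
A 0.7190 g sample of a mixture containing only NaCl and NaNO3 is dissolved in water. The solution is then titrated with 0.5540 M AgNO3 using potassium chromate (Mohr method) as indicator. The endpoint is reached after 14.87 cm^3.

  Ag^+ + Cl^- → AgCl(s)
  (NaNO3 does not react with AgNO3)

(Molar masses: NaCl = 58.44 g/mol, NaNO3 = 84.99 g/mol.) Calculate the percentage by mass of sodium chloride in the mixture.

66.96 %

n(AgNO3) = 0.01487 × 0.5540 = 8.238 × 10^-3 mol
Let x = n(NaCl), y = n(NaNO3).
Titrant: 1x = 8.238 × 10^-3;  mass: 58.44x + 84.99y = 0.7190
Solving, x = 8.238 × 10^-3 mol, y = 2.795 × 10^-3 mol
mass of NaCl = 8.238 × 10^-3 × 58.44 = 0.4814 g
% NaCl = 0.4814 / 0.7190 × 100 = 66.96 %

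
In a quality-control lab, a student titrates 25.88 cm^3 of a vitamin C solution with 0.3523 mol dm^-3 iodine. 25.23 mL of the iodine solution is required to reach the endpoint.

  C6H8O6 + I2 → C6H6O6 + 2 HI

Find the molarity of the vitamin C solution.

0.3435 mol/L

n(I2) = 0.02523 L × 0.3523 mol/L = 8.889 × 10^-3 mol
n(C6H8O6) = 8.889 × 10^-3 mol (1:1 mole ratio)
[C6H8O6] = 8.889 × 10^-3 mol / 0.02588 L = 0.3435 mol/L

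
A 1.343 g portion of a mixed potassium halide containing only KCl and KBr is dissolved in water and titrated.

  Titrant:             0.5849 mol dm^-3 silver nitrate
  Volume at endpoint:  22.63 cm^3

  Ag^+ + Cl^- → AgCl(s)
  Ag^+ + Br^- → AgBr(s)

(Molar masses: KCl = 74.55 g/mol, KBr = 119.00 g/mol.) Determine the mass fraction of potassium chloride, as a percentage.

28.99 %

n(AgNO3) = 0.02263 × 0.5849 = 0.01324 mol
Let x = n(KCl), y = n(KBr).
Titrant: 1x + 1y = 0.01324;  mass: 74.55x + 119.00y = 1.343
Solving, x = 5.222 × 10^-3 mol, y = 8.014 × 10^-3 mol
mass of KCl = 5.222 × 10^-3 × 74.55 = 0.3893 g
% KCl = 0.3893 / 1.343 × 100 = 28.99 %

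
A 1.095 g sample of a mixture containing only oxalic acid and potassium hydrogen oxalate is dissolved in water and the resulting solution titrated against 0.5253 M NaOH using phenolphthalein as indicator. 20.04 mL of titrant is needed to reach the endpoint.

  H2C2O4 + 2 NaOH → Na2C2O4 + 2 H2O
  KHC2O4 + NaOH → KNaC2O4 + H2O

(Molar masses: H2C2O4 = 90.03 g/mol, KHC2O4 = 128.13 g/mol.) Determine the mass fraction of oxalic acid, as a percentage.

n(NaOH) = 0.02004 × 0.5253 = 0.01053 mol
Let x = n(H2C2O4), y = n(KHC2O4).
Titrant: 2x + 1y = 0.01053;  mass: 90.03x + 128.13y = 1.095
Solving, x = 1.527 × 10^-3 mol, y = 7.473 × 10^-3 mol
mass of H2C2O4 = 1.527 × 10^-3 × 90.03 = 0.1375 g
% H2C2O4 = 0.1375 / 1.095 × 100 = 12.55 %

12.55 %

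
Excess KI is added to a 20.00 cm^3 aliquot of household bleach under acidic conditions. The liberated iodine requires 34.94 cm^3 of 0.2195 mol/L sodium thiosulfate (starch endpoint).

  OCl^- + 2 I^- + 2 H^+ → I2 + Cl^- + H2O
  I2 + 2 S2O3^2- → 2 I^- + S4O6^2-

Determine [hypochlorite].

n(S2O3^2-) = 0.03494 × 0.2195 = 7.669 × 10^-3 mol
n(I2) = n(S2O3^2-)/2 = 3.835 × 10^-3 mol
n(OCl^-) in the aliquot = 3.835 × 10^-3 mol (1:1 ratio)
[OCl^-] = 3.835 × 10^-3 / 0.02000 = 0.1917 mol/L

0.1917 mol/L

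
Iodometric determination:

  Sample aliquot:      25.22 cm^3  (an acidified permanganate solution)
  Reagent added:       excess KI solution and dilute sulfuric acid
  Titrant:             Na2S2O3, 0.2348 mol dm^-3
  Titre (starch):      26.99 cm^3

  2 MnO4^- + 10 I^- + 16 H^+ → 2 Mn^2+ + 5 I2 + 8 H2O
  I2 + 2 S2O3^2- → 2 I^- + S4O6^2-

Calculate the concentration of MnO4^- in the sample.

n(S2O3^2-) = 0.02699 × 0.2348 = 6.337 × 10^-3 mol
n(I2) = n(S2O3^2-)/2 = 3.169 × 10^-3 mol
From the 2:5 ratio, n(MnO4^-) in the aliquot = 2/5 × 3.169 × 10^-3 = 1.267 × 10^-3 mol
[MnO4^-] = 1.267 × 10^-3 / 0.02522 = 0.05026 mol/L

0.05026 mol/L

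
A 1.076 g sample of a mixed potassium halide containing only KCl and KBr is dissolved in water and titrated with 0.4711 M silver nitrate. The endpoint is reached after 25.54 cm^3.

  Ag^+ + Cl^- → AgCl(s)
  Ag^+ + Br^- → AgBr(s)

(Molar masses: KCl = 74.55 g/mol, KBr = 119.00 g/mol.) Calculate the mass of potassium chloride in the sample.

0.5967 g

n(AgNO3) = 0.02554 × 0.4711 = 0.01203 mol
Let x = n(KCl), y = n(KBr).
Titrant: 1x + 1y = 0.01203;  mass: 74.55x + 119.00y = 1.076
Solving, x = 8.004 × 10^-3 mol, y = 4.027 × 10^-3 mol
mass of KCl = 8.004 × 10^-3 × 74.55 = 0.5967 g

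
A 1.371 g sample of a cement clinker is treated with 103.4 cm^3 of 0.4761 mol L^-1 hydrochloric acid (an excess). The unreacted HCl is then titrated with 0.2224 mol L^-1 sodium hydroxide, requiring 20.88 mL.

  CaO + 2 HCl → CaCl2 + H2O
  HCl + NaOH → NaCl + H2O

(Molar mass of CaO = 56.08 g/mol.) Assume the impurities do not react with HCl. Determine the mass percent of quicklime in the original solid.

n(HCl) added = 0.1034 × 0.4761 = 0.04923 mol
n(NaOH) used in back-titration = 0.02088 × 0.2224 = 4.644 × 10^-3 mol
n(HCl) left over = 4.644 × 10^-3 mol (1:1 ratio)
n(HCl) consumed by analyte = 0.04923 − 4.644 × 10^-3 = 0.04459 mol
From the 1:2 ratio, n(CaO) = 1/2 × 0.04459 = 0.02229 mol
mass of CaO = 0.02229 × 56.08 = 1.250 g
% CaO = 1.250 / 1.371 × 100 = 91.19 %

91.19 %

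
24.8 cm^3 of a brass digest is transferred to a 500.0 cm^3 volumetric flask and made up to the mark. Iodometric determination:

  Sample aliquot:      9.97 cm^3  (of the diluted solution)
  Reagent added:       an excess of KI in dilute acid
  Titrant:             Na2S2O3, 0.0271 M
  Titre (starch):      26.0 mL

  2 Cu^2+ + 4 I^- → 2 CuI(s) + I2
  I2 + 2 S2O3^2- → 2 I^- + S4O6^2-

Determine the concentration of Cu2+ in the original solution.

n(S2O3^2-) = 0.0260 × 0.0271 = 7.05 × 10^-4 mol
n(I2) = n(S2O3^2-)/2 = 3.52 × 10^-4 mol
From the 2:1 ratio, n(Cu2+) in the aliquot = 2/1 × 3.52 × 10^-4 = 7.05 × 10^-4 mol
[Cu2+]_dilute = 7.05 × 10^-4 / 0.00997 = 0.0707 mol/L
[Cu2+]_original = 0.0707 × 500.0/24.8 = 1.42 mol/L

1.42 M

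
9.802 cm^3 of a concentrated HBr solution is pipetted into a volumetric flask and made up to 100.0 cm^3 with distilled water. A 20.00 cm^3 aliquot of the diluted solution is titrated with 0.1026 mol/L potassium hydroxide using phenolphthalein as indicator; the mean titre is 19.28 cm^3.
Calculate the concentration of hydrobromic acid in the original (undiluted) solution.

HBr + KOH → KBr + H2O
n(KOH) = 0.01928 × 0.1026 = 1.978 × 10^-3 mol
n(HBr) in the aliquot = 1.978 × 10^-3 mol (1:1 ratio)
[HBr]_dilute = 1.978 × 10^-3 / 0.02000 = 0.09891 mol/L
Dilution factor = 100.0 / 9.802 = 10.20
[HBr]_stock = 0.09891 × 10.20 = 1.009 mol/L

1.009 mol/L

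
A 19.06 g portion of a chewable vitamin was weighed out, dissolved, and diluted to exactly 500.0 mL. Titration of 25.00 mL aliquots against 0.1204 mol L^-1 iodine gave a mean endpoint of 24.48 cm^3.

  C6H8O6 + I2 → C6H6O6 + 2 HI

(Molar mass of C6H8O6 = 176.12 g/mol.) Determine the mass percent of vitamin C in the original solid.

n(I2) per titration = 0.02448 × 0.1204 = 2.947 × 10^-3 mol
n(C6H8O6) in each aliquot = 2.947 × 10^-3 mol (1:1 ratio)
n(C6H8O6) in the whole flask = 2.947 × 10^-3 × 500.0/25.00 = 0.05895 mol
mass of C6H8O6 = 0.05895 × 176.12 = 10.38 g
% C6H8O6 = 10.38 / 19.06 × 100 = 54.47 %

54.47 %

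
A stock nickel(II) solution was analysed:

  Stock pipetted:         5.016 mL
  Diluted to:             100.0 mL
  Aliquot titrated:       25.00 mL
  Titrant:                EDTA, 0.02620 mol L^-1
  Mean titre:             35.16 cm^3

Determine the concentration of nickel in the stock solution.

Ni^2+ + EDTA^4- → [Ni(EDTA)]^2-
n(EDTA) = 0.03516 × 0.02620 = 9.212 × 10^-4 mol
n(Ni2+) in the aliquot = 9.212 × 10^-4 mol (1:1 ratio)
[Ni2+]_dilute = 9.212 × 10^-4 / 0.02500 = 0.03685 mol/L
Dilution factor = 100.0 / 5.016 = 19.94
[Ni2+]_stock = 0.03685 × 19.94 = 0.7346 mol/L

0.7346 mol/L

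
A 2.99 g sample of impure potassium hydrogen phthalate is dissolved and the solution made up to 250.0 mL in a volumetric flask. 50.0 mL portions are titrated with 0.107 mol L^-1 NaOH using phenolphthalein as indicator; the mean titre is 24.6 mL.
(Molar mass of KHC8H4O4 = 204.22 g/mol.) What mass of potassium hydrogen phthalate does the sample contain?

2.69 g

KHC8H4O4 + NaOH → KNaC8H4O4 + H2O
n(NaOH) per titration = 0.0246 × 0.107 = 2.63 × 10^-3 mol
n(KHC8H4O4) in each aliquot = 2.63 × 10^-3 mol (1:1 ratio)
n(KHC8H4O4) in the whole flask = 2.63 × 10^-3 × 250.0/50.0 = 0.0132 mol
mass of KHC8H4O4 = 0.0132 × 204.22 = 2.69 g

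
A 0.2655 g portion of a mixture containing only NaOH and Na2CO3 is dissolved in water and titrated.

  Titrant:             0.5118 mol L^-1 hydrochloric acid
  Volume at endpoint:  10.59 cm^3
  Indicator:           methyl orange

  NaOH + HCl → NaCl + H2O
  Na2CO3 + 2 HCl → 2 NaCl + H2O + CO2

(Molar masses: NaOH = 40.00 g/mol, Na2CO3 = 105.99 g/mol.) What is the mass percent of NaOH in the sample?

25.19 %

n(HCl) = 0.01059 × 0.5118 = 5.420 × 10^-3 mol
Let x = n(NaOH), y = n(Na2CO3).
Titrant: 1x + 2y = 5.420 × 10^-3;  mass: 40.00x + 105.99y = 0.2655
Solving, x = 1.672 × 10^-3 mol, y = 1.874 × 10^-3 mol
mass of NaOH = 1.672 × 10^-3 × 40.00 = 0.06689 g
% NaOH = 0.06689 / 0.2655 × 100 = 25.19 %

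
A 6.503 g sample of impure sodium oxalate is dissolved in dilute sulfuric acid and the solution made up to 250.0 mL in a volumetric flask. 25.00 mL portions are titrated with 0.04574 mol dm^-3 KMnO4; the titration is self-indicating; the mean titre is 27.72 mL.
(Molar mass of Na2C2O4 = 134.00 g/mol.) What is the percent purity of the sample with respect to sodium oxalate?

2 MnO4^- + 5 C2O4^2- + 16 H^+ → 2 Mn^2+ + 10 CO2 + 8 H2O
n(KMnO4) per titration = 0.02772 × 0.04574 = 1.268 × 10^-3 mol
From the 5:2 ratio, n(Na2C2O4) in each aliquot = 5/2 × 1.268 × 10^-3 = 3.170 × 10^-3 mol
n(Na2C2O4) in the whole flask = 3.170 × 10^-3 × 250.0/25.00 = 0.03170 mol
mass of Na2C2O4 = 0.03170 × 134.00 = 4.248 g
% Na2C2O4 = 4.248 / 6.503 × 100 = 65.32 %

65.32 %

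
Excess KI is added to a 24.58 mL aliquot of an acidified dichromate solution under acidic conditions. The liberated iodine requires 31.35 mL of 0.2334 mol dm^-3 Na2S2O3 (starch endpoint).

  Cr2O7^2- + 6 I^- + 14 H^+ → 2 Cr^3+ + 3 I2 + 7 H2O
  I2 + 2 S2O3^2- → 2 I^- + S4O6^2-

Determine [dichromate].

0.04961 mol/L

n(S2O3^2-) = 0.03135 × 0.2334 = 7.317 × 10^-3 mol
n(I2) = n(S2O3^2-)/2 = 3.659 × 10^-3 mol
From the 1:3 ratio, n(Cr2O7^2-) in the aliquot = 1/3 × 3.659 × 10^-3 = 1.220 × 10^-3 mol
[Cr2O7^2-] = 1.220 × 10^-3 / 0.02458 = 0.04961 mol/L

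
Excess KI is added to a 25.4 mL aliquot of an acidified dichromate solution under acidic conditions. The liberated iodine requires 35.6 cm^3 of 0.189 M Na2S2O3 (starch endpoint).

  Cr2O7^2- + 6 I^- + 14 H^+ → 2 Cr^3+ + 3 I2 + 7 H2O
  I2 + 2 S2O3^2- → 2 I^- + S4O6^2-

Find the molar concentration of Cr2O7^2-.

n(S2O3^2-) = 0.0356 × 0.189 = 6.73 × 10^-3 mol
n(I2) = n(S2O3^2-)/2 = 3.36 × 10^-3 mol
From the 1:3 ratio, n(Cr2O7^2-) in the aliquot = 1/3 × 3.36 × 10^-3 = 1.12 × 10^-3 mol
[Cr2O7^2-] = 1.12 × 10^-3 / 0.0254 = 0.0441 mol/L

0.0441 M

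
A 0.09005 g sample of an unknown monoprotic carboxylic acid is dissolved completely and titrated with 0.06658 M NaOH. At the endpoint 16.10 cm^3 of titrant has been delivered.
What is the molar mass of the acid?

n(NaOH) = 0.01610 L × 0.06658 mol/L = 1.072 × 10^-3 mol
n(HA) = 1.072 × 10^-3 mol (1:1 ratio)
M = m / n = 0.09005 g / 1.072 × 10^-3 mol = 84.01 g/mol

84.01 g/mol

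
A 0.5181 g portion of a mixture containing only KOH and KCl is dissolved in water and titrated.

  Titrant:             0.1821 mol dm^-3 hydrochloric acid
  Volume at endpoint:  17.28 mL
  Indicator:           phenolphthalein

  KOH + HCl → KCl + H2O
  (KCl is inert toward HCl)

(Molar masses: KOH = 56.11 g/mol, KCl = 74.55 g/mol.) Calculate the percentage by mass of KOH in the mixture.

34.08 %

n(HCl) = 0.01728 × 0.1821 = 3.147 × 10^-3 mol
Let x = n(KOH), y = n(KCl).
Titrant: 1x = 3.147 × 10^-3;  mass: 56.11x + 74.55y = 0.5181
Solving, x = 3.147 × 10^-3 mol, y = 4.581 × 10^-3 mol
mass of KOH = 3.147 × 10^-3 × 56.11 = 0.1766 g
% KOH = 0.1766 / 0.5181 × 100 = 34.08 %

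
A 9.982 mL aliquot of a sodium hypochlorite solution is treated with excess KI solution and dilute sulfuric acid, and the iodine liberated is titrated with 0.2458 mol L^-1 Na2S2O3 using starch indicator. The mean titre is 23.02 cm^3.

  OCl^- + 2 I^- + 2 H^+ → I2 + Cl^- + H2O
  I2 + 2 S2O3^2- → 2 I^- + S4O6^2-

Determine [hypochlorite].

n(S2O3^2-) = 0.02302 × 0.2458 = 5.658 × 10^-3 mol
n(I2) = n(S2O3^2-)/2 = 2.829 × 10^-3 mol
n(OCl^-) in the aliquot = 2.829 × 10^-3 mol (1:1 ratio)
[OCl^-] = 2.829 × 10^-3 / 0.009982 = 0.2834 mol/L

0.2834 mol/L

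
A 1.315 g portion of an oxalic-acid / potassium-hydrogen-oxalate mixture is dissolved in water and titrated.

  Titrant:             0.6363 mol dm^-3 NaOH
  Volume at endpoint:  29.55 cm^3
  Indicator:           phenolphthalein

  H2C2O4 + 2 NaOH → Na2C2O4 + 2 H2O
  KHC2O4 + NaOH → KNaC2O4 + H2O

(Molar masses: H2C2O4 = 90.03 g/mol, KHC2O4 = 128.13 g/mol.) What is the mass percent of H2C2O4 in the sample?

n(NaOH) = 0.02955 × 0.6363 = 0.01880 mol
Let x = n(H2C2O4), y = n(KHC2O4).
Titrant: 2x + 1y = 0.01880;  mass: 90.03x + 128.13y = 1.315
Solving, x = 6.582 × 10^-3 mol, y = 5.638 × 10^-3 mol
mass of H2C2O4 = 6.582 × 10^-3 × 90.03 = 0.5926 g
% H2C2O4 = 0.5926 / 1.315 × 100 = 45.07 %

45.07 %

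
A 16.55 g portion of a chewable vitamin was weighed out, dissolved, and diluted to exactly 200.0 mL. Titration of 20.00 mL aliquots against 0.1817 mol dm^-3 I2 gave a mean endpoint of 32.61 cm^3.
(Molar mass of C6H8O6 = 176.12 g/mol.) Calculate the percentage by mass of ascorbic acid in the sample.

63.05 %

C6H8O6 + I2 → C6H6O6 + 2 HI
n(I2) per titration = 0.03261 × 0.1817 = 5.925 × 10^-3 mol
n(C6H8O6) in each aliquot = 5.925 × 10^-3 mol (1:1 ratio)
n(C6H8O6) in the whole flask = 5.925 × 10^-3 × 200.0/20.00 = 0.05925 mol
mass of C6H8O6 = 0.05925 × 176.12 = 10.44 g
% C6H8O6 = 10.44 / 16.55 × 100 = 63.05 %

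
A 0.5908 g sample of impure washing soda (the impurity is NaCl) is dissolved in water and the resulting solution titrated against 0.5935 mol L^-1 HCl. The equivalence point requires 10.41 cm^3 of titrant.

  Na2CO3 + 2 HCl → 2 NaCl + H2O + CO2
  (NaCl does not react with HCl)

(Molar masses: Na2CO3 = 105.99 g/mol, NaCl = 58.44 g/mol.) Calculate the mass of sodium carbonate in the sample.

n(HCl) = 0.01041 × 0.5935 = 6.178 × 10^-3 mol
Let x = n(Na2CO3), y = n(NaCl).
Titrant: 2x = 6.178 × 10^-3;  mass: 105.99x + 58.44y = 0.5908
Solving, x = 3.089 × 10^-3 mol, y = 4.507 × 10^-3 mol
mass of Na2CO3 = 3.089 × 10^-3 × 105.99 = 0.3274 g

0.3274 g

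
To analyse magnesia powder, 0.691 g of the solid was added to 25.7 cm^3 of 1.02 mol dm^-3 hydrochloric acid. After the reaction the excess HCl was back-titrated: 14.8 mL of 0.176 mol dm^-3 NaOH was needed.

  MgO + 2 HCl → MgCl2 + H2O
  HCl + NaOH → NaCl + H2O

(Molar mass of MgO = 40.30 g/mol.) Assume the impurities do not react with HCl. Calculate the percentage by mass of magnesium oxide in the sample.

68.8 %

n(HCl) added = 0.0257 × 1.02 = 0.0262 mol
n(NaOH) used in back-titration = 0.0148 × 0.176 = 2.60 × 10^-3 mol
n(HCl) left over = 2.60 × 10^-3 mol (1:1 ratio)
n(HCl) consumed by analyte = 0.0262 − 2.60 × 10^-3 = 0.0236 mol
From the 1:2 ratio, n(MgO) = 1/2 × 0.0236 = 0.0118 mol
mass of MgO = 0.0118 × 40.30 = 0.476 g
% MgO = 0.476 / 0.691 × 100 = 68.8 %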